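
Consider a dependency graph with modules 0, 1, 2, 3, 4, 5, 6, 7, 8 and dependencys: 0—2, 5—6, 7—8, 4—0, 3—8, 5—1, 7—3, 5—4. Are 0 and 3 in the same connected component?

No

The component containing 0 is {0, 1, 2, 4, 5, 6}, and 3 is not in it.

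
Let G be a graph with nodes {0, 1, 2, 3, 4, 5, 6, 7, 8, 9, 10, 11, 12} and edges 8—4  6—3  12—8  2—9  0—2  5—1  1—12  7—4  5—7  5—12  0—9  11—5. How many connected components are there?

10 is isolated — a component by itself.
Starting from 3 we can reach 3, 6. That is one component of size 2.
Starting from 0 we can reach 0, 2, 9. That is one component of size 3.
Starting from 1 we can reach 1, 4, 5, 7, 8, 11, 12. That is one component of size 7.
Total: 4 components.

4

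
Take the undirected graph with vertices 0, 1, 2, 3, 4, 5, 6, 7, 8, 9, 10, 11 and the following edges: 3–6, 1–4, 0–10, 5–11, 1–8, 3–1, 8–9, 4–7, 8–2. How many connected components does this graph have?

Starting from 0 we can reach 0, 10. That is one component of size 2.
Starting from 5 we can reach 5, 11. That is one component of size 2.
Starting from 1 we can reach 1, 2, 3, 4, 6, 7, 8, 9. That is one component of size 8.
Total: 3 components.

3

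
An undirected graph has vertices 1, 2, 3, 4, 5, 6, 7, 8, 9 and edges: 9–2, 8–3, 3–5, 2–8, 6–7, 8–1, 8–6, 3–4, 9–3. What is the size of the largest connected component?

9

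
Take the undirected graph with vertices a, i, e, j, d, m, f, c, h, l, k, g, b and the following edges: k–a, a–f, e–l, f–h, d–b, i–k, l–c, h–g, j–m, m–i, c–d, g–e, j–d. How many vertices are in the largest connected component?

Starting from a we can reach a, b, c, d, e, f, g, h, i, j, k, l, m. That is one component of size 13.
The largest has 13 vertices.

13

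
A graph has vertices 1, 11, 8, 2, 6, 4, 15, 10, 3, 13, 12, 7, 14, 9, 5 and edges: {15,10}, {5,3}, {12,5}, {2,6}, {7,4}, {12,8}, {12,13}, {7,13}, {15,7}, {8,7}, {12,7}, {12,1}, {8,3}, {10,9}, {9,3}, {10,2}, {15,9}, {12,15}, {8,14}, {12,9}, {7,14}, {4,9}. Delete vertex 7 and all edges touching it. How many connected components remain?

With 7 gone, the remaining components are: {11}; {1, 2, 3, 4, 5, 6, 8, 9, 10, 12, 13, 14, 15}.
That is 2 components.

2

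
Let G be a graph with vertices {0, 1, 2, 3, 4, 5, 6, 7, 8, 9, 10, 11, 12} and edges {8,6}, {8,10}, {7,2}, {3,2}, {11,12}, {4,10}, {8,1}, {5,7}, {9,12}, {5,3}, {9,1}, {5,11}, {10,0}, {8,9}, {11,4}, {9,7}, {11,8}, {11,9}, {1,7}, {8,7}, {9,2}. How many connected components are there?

1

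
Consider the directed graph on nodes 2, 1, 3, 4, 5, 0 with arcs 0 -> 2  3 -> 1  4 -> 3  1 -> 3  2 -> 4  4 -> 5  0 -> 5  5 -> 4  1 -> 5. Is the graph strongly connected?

No

There is no directed path from 4 to 0, so the graph is not strongly connected.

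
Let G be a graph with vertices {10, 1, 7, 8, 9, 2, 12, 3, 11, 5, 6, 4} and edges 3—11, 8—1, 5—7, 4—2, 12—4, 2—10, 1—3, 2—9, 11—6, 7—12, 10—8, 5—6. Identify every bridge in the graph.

2-9

The edges on the cycle 5-7-12-4-2-10-8-1-3-11-6-5 are not bridges since each lies on that cycle.
But removing 9—2 disconnects 9 from 2 — this is a bridge.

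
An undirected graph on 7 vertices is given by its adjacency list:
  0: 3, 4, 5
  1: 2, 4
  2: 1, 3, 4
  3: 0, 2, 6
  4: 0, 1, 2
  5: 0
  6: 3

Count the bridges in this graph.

2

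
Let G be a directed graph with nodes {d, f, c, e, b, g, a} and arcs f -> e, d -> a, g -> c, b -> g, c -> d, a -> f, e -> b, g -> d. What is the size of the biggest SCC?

{a, b, c, d, e, f, g} are all mutually reachable — one SCC of size 7.
The largest has 7 vertices.

7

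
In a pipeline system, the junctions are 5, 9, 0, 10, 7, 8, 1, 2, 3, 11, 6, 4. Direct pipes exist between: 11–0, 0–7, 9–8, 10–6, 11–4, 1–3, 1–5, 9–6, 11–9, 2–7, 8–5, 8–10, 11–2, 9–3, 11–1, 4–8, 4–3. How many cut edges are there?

0

The edges on the cycle 11-4-3-1-11 are not bridges since each lies on that cycle.
Every edge lies on some cycle, so there are no bridges.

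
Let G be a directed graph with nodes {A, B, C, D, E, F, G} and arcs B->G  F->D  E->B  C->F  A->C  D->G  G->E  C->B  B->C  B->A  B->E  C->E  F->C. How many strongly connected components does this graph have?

1

{A, B, C, D, E, F, G} are all mutually reachable — one SCC of size 7.
That gives 1 strongly connected component.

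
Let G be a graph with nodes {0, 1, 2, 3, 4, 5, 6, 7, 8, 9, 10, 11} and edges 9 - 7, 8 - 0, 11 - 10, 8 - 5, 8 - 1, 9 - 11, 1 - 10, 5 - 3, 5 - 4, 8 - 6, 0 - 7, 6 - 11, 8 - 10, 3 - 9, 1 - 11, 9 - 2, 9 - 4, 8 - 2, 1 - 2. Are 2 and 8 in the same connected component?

Yes

From 2 we can reach 0, 1, 2, 3, 4, 5, 6, 7, 8, 9, 10, 11, which includes 8.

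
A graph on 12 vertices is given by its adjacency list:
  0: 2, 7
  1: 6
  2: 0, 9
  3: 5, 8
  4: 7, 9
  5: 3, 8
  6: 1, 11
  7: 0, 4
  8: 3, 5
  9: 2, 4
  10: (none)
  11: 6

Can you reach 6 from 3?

The component containing 3 is {3, 5, 8}, and 6 is not in it.

No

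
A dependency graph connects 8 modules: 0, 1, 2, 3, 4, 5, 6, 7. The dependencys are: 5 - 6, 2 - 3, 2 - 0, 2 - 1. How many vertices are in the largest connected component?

4 is isolated — a component by itself.
7 is isolated — a component by itself.
Starting from 5 we can reach 5, 6. That is one component of size 2.
Starting from 0 we can reach 0, 1, 2, 3. That is one component of size 4.
The largest has 4 vertices.

4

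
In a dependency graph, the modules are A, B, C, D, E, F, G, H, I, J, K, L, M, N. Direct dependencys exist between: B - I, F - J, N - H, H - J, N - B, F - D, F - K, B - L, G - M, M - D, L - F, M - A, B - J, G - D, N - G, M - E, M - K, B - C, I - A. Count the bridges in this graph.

The edges on the cycle N-G-M-A-I-B-N are not bridges since each lies on that cycle.
But removing C - B disconnects C from B; removing E - M disconnects E from M — these are bridges.
That makes 2 bridges.

2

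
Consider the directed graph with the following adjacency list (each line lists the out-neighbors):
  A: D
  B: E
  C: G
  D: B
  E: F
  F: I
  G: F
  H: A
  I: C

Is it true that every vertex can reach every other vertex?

No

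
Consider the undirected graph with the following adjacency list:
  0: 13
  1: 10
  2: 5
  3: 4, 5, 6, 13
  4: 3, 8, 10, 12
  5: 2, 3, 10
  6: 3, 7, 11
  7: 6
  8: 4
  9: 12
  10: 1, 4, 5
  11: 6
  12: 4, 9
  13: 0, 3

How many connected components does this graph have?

Starting from 0 we can reach 0, 1, 2, 3, 4, 5, 6, 7, 8, 9, 10, 11, 12, 13. That is one component of size 14.
Total: 1 component.

1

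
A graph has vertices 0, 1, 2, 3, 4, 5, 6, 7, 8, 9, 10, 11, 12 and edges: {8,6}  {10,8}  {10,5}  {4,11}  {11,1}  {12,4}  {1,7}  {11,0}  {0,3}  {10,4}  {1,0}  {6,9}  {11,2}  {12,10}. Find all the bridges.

0-3, 1-7, 10-5, 10-8, 11-2, 11-4, 6-8, 6-9

The edges on the cycle 11-1-0-11 are not bridges since each lies on that cycle.
But removing 2–11 disconnects 2 from 11; removing 4–11 disconnects 4 from 11; removing 1–7 disconnects 1 from 7; removing 5–10 disconnects 5 from 10 — these are bridges.
In total 8 edges are bridges.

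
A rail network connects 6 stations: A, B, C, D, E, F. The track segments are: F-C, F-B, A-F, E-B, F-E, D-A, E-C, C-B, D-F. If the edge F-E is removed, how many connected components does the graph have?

F and E are still connected via F-B-E, so the component count stays at 1.

1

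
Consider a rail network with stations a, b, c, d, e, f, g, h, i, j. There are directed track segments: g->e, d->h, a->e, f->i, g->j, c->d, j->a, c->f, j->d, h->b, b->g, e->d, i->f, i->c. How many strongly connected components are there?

2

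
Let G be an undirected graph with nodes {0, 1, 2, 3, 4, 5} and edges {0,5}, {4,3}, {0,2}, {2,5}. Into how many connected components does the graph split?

1 is isolated — a component by itself.
Starting from 3 we can reach 3, 4. That is one component of size 2.
Starting from 0 we can reach 0, 2, 5. That is one component of size 3.
Total: 3 components.

3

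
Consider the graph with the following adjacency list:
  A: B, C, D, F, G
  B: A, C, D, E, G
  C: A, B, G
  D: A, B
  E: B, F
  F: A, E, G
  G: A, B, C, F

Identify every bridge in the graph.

none

The edges on the cycle A-G-F-A are not bridges since each lies on that cycle.
Every edge lies on some cycle, so there are no bridges.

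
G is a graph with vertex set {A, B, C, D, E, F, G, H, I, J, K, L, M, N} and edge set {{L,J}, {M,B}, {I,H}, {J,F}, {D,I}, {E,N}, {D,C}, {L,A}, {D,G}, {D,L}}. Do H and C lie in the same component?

From H we can reach A, C, D, F, G, H, I, J, L, which includes C.

Yes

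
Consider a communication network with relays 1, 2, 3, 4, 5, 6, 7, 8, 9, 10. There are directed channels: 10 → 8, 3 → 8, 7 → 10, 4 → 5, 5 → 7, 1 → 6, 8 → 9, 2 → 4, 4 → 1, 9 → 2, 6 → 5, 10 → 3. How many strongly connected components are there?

1

{1, 2, 3, 4, 5, 6, 7, 8, 9, 10} are all mutually reachable — one SCC of size 10.
That gives 1 strongly connected component.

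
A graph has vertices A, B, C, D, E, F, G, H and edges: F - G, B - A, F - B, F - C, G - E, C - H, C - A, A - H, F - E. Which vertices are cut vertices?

F

Removing F increases the component count from 2 to 3, so F is a cut vertex.
By contrast removing E leaves 2 components; it is not a cut vertex. No other vertex is a cut vertex either.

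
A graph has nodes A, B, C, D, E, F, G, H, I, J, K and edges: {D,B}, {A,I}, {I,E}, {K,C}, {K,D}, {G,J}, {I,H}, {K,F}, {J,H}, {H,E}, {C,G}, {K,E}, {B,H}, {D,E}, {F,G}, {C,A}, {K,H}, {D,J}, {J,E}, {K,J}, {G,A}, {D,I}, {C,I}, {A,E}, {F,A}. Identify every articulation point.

none

Removing B, for instance, still leaves 1 component. No single vertex removal increases the component count — the graph has no articulation points.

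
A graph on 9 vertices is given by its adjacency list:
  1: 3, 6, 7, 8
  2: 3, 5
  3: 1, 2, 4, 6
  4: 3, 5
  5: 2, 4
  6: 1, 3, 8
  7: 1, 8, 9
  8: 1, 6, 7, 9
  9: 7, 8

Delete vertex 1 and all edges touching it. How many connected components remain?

With 1 gone, the remaining components are: {2, 3, 4, 5, 6, 7, 8, 9}.
That is 1 component.

1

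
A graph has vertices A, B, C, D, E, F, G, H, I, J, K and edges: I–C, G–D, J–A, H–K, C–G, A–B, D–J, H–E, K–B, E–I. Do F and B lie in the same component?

No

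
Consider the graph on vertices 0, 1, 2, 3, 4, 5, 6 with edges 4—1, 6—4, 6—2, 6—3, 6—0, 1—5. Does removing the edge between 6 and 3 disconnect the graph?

Removing 6—3 leaves no path between 6 and 3: the component count goes from 1 to 2. So it is a bridge.

Yes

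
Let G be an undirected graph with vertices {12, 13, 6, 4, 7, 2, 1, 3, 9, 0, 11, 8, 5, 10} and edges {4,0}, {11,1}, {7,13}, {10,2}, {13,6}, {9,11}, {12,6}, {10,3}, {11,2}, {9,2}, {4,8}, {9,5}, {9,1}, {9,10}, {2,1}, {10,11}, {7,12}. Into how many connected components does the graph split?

3

Starting from 0 we can reach 0, 4, 8. That is one component of size 3.
Starting from 6 we can reach 6, 7, 12, 13. That is one component of size 4.
Starting from 1 we can reach 1, 2, 3, 5, 9, 10, 11. That is one component of size 7.
Total: 3 components.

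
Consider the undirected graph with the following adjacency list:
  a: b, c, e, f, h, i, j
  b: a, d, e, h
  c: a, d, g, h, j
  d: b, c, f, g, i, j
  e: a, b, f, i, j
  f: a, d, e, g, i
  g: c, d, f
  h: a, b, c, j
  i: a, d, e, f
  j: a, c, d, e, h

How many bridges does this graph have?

0

The edges on the cycle i-d-b-e-f-g-c-a-i are not bridges since each lies on that cycle.
Every edge lies on some cycle, so there are no bridges.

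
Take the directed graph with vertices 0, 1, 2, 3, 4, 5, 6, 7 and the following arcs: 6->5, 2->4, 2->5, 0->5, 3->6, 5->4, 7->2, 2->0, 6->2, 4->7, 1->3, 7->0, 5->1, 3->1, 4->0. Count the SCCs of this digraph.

1

{0, 1, 2, 3, 4, 5, 6, 7} are all mutually reachable — one SCC of size 8.
That gives 1 strongly connected component.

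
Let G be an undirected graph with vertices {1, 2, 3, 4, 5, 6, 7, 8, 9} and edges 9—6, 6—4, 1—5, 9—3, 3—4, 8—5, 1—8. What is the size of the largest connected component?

4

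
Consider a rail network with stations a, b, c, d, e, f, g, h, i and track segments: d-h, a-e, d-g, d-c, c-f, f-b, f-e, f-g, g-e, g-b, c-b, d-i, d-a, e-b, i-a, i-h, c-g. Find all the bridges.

The edges on the cycle f-e-b-f are not bridges since each lies on that cycle.
Every edge lies on some cycle, so there are no bridges.

none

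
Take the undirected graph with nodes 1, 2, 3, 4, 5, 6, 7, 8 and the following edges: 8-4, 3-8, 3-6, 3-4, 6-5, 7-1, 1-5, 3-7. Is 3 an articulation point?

Deleting 3 raises the number of components from 2 to 3, so 3 is a cut vertex.

Yes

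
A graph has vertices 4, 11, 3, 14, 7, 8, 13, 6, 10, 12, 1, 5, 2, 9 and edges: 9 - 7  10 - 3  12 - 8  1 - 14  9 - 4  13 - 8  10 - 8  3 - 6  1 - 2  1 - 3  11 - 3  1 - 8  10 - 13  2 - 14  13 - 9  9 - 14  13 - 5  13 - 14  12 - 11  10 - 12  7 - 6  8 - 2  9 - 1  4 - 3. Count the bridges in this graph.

The edges on the cycle 9-4-3-1-9 are not bridges since each lies on that cycle.
But removing 5 - 13 disconnects 5 from 13 — this is a bridge.

1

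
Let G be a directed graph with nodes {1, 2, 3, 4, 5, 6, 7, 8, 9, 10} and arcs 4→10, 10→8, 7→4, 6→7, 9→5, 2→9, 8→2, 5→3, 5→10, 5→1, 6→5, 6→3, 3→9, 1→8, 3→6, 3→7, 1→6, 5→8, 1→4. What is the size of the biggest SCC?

10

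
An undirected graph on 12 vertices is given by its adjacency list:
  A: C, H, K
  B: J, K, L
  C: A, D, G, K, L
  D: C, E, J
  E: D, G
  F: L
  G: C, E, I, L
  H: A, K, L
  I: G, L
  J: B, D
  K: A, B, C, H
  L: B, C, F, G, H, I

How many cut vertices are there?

Removing L increases the component count from 1 to 2, so L is a cut vertex.
By contrast removing K leaves 1 component; it is not a cut vertex. No other vertex is a cut vertex either.

1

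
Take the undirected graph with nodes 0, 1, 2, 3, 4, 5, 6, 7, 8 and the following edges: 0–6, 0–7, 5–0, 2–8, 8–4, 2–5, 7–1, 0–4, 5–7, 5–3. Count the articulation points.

Removing 0 increases the component count from 1 to 2, so 0 is a cut vertex.
Removing 5 increases the component count from 1 to 2, so 5 is a cut vertex.
Removing 7 increases the component count from 1 to 2, so 7 is a cut vertex.
By contrast removing 2 leaves 1 component; it is not a cut vertex. No other vertex is a cut vertex either.

3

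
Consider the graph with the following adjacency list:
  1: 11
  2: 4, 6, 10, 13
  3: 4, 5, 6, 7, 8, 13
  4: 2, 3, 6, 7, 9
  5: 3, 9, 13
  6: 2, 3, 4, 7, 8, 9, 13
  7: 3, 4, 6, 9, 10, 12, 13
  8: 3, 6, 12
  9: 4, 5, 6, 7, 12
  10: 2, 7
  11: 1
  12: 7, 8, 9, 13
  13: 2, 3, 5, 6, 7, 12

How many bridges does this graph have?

1

The edges on the cycle 7-4-6-3-7 are not bridges since each lies on that cycle.
But removing 1-11 disconnects 1 from 11 — this is a bridge.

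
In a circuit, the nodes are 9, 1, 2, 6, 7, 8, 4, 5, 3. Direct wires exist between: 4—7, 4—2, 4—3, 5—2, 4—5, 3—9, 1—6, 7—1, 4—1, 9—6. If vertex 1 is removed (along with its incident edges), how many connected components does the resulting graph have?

2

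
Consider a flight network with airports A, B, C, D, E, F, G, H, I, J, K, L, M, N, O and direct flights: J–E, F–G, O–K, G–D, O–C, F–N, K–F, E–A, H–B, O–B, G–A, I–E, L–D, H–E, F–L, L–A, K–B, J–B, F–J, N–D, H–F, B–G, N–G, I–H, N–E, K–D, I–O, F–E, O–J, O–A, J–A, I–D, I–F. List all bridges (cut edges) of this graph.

C-O

The edges on the cycle F-N-E-A-L-F are not bridges since each lies on that cycle.
But removing C–O disconnects C from O — this is a bridge.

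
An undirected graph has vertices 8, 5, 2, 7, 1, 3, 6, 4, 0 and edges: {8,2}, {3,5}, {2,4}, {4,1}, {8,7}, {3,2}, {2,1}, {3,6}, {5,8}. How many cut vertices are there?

3

Removing 2 increases the component count from 2 to 3, so 2 is a cut vertex.
Removing 3 increases the component count from 2 to 3, so 3 is a cut vertex.
Removing 8 increases the component count from 2 to 3, so 8 is a cut vertex.
By contrast removing 5 leaves 2 components; it is not a cut vertex. No other vertex is a cut vertex either.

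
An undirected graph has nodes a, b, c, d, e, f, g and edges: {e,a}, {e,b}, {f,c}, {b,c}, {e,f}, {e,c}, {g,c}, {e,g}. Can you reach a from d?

No

The component containing d is {d}, and a is not in it.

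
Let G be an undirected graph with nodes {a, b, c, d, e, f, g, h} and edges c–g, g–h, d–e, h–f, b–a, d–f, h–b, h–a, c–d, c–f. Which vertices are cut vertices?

d, h

Removing d increases the component count from 1 to 2, so d is a cut vertex.
Removing h increases the component count from 1 to 2, so h is a cut vertex.
By contrast removing c leaves 1 component; it is not a cut vertex. No other vertex is a cut vertex either.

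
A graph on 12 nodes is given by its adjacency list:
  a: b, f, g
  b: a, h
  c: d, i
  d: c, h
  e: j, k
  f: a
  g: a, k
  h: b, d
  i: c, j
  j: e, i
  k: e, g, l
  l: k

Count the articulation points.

2

Removing a increases the component count from 1 to 2, so a is a cut vertex.
Removing k increases the component count from 1 to 2, so k is a cut vertex.
By contrast removing b leaves 1 component; it is not a cut vertex. No other vertex is a cut vertex either.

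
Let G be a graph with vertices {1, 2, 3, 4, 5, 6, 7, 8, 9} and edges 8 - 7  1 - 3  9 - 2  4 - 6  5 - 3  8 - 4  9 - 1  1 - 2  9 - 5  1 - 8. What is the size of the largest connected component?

Starting from 1 we can reach 1, 2, 3, 4, 5, 6, 7, 8, 9. That is one component of size 9.
The largest has 9 vertices.

9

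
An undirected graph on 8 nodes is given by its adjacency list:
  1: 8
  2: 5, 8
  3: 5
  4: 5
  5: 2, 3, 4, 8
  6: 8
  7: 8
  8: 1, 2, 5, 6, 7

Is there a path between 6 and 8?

Yes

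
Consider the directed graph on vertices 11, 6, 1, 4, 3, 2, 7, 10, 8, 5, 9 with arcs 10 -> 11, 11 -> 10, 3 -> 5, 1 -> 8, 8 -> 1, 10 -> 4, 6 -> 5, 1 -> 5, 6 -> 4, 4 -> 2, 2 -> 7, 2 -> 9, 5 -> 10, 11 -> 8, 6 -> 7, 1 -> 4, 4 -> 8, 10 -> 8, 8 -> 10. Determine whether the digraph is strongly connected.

There is no directed path from 2 to 5, so the graph is not strongly connected.

No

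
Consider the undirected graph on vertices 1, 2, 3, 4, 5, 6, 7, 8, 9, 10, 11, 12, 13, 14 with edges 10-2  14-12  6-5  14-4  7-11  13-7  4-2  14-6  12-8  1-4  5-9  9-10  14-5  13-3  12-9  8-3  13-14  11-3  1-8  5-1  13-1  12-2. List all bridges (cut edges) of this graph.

The edges on the cycle 14-6-5-9-10-2-12-14 are not bridges since each lies on that cycle.
Every edge lies on some cycle, so there are no bridges.

none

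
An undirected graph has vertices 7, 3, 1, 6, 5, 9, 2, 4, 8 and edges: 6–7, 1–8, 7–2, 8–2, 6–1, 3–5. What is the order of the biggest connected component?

5

9 is isolated — a component by itself.
4 is isolated — a component by itself.
Starting from 3 we can reach 3, 5. That is one component of size 2.
Starting from 1 we can reach 1, 2, 6, 7, 8. That is one component of size 5.
The largest has 5 vertices.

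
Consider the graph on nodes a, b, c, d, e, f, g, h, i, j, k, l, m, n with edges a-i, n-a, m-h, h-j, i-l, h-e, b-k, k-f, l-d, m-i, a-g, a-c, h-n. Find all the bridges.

The edges on the cycle m-h-n-a-i-m are not bridges since each lies on that cycle.
But removing h-j disconnects h from j; removing b-k disconnects b from k; removing i-l disconnects i from l; removing a-c disconnects a from c — these are bridges.
In total 8 edges are bridges.

a-c, a-g, b-k, d-l, e-h, f-k, h-j, i-l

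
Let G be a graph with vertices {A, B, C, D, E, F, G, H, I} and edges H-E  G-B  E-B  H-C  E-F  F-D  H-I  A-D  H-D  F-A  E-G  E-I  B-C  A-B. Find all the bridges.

The edges on the cycle E-G-B-A-F-E are not bridges since each lies on that cycle.
Every edge lies on some cycle, so there are no bridges.

none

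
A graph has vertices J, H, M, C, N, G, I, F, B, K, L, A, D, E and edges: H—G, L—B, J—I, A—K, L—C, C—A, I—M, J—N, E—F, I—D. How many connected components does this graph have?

4

Starting from G we can reach G, H. That is one component of size 2.
Starting from E we can reach E, F. That is one component of size 2.
Starting from D we can reach D, I, J, M, N. That is one component of size 5.
Starting from A we can reach A, B, C, K, L. That is one component of size 5.
Total: 4 components.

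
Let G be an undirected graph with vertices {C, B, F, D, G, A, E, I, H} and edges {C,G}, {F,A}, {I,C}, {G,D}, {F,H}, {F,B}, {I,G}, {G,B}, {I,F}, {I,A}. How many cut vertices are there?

2

Removing F increases the component count from 2 to 3, so F is a cut vertex.
Removing G increases the component count from 2 to 3, so G is a cut vertex.
By contrast removing A leaves 2 components; it is not a cut vertex. No other vertex is a cut vertex either.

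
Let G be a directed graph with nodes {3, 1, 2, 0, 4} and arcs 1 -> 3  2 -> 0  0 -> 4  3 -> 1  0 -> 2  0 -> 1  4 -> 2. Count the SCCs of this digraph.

{0, 2, 4} are all mutually reachable — one SCC of size 3.
{1, 3} are all mutually reachable — one SCC of size 2.
That gives 2 strongly connected components.

2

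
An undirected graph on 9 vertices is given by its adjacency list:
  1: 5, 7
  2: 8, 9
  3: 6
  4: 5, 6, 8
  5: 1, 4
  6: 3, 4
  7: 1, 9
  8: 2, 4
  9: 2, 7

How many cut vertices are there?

2

Removing 4 increases the component count from 1 to 2, so 4 is a cut vertex.
Removing 6 increases the component count from 1 to 2, so 6 is a cut vertex.
By contrast removing 1 leaves 1 component; it is not a cut vertex. No other vertex is a cut vertex either.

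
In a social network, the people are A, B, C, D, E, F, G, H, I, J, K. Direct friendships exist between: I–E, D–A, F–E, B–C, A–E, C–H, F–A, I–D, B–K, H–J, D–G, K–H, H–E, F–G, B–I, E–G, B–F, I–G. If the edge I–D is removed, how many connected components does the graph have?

1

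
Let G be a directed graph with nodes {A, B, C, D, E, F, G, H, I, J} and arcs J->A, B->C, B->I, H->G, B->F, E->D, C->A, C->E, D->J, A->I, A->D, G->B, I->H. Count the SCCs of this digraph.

{A, B, C, D, E, G, H, I, J} are all mutually reachable — one SCC of size 9.
{F} is an SCC by itself.
That gives 2 strongly connected components.

2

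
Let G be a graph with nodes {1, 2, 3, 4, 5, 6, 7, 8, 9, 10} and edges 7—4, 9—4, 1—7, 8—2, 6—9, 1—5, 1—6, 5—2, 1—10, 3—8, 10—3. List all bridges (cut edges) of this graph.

The edges on the cycle 1-10-3-8-2-5-1 are not bridges since each lies on that cycle.
Every edge lies on some cycle, so there are no bridges.

none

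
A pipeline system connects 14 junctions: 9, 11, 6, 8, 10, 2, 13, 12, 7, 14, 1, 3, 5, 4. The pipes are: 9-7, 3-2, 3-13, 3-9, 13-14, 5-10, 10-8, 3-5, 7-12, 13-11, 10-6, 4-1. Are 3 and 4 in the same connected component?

The component containing 3 is {2, 3, 5, 6, 7, 8, 9, 10, 11, 12, 13, 14}, and 4 is not in it.

No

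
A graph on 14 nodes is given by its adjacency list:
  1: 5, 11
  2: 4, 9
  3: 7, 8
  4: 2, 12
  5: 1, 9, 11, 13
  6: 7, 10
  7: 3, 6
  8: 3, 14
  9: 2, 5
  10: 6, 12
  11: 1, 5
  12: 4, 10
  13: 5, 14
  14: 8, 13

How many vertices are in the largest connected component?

14

Starting from 1 we can reach 1, 2, 3, 4, 5, 6, 7, 8, 9, 10, 11, 12, 13, 14. That is one component of size 14.
The largest has 14 vertices.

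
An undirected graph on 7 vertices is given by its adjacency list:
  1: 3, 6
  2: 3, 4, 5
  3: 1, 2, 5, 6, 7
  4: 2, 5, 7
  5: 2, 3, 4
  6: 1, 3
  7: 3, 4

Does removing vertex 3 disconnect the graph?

Yes

Deleting 3 raises the number of components from 1 to 2, so 3 is a cut vertex.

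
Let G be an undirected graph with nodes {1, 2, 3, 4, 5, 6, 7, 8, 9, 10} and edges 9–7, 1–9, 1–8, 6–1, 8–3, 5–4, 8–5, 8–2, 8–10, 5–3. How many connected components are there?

Starting from 1 we can reach 1, 2, 3, 4, 5, 6, 7, 8, 9, 10. That is one component of size 10.
Total: 1 component.

1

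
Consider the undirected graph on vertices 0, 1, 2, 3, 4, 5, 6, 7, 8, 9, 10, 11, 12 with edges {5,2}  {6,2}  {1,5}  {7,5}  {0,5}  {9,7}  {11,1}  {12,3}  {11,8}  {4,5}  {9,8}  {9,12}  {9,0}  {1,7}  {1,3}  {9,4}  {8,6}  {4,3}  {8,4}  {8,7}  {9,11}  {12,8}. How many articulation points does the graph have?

0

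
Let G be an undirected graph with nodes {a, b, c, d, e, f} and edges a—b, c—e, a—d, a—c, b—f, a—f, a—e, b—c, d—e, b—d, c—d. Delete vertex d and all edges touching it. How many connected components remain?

1

With d gone, the remaining components are: {a, b, c, e, f}.
That is 1 component.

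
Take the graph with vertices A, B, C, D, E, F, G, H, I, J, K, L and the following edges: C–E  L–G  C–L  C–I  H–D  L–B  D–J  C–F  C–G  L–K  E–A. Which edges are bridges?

The edges on the cycle C-L-G-C are not bridges since each lies on that cycle.
But removing L–K disconnects L from K; removing C–I disconnects C from I; removing H–D disconnects H from D; removing E–A disconnects E from A — these are bridges.
In total 8 edges are bridges.

A-E, B-L, C-E, C-F, C-I, D-H, D-J, K-L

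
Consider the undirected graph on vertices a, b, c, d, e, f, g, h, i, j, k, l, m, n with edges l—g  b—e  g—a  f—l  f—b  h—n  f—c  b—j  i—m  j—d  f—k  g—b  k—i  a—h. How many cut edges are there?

10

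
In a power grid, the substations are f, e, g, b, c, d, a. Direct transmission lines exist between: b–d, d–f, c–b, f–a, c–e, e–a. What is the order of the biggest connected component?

6

g is isolated — a component by itself.
Starting from a we can reach a, b, c, d, e, f. That is one component of size 6.
The largest has 6 vertices.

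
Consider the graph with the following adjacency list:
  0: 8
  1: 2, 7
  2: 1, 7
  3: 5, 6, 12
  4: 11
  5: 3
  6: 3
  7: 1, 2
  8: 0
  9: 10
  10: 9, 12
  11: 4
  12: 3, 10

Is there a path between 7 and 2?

From 7 we can reach 1, 2, 7, which includes 2.

Yes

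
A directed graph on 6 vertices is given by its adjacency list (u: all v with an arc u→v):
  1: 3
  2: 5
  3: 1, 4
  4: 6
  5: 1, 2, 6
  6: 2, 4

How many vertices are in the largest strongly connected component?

{1, 2, 3, 4, 5, 6} are all mutually reachable — one SCC of size 6.
The largest has 6 vertices.

6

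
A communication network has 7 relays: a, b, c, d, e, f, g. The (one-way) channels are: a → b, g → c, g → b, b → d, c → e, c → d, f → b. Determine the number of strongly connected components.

7

{c} is an SCC by itself.
{f} is an SCC by itself.
{g} is an SCC by itself.
{a} is an SCC by itself.
{e} is an SCC by itself.
(and 2 more singleton SCCs)
That gives 7 strongly connected components.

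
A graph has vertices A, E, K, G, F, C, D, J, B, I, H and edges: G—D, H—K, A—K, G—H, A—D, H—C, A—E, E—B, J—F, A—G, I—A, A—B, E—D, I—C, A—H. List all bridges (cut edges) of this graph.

The edges on the cycle A-G-H-K-A are not bridges since each lies on that cycle.
But removing J—F disconnects J from F — this is a bridge.

F-J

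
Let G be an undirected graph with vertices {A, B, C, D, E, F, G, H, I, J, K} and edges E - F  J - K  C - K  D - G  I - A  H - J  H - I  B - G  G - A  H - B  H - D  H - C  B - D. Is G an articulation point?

No

Deleting G leaves 2 components (was 2), so G is not a cut vertex.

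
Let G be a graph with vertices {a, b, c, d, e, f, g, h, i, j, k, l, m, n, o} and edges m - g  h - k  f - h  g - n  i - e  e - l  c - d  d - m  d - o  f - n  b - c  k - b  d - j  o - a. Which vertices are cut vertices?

Removing d increases the component count from 2 to 4, so d is a cut vertex.
Removing e increases the component count from 2 to 3, so e is a cut vertex.
Removing o increases the component count from 2 to 3, so o is a cut vertex.
By contrast removing l leaves 2 components; it is not a cut vertex. No other vertex is a cut vertex either.

d, e, o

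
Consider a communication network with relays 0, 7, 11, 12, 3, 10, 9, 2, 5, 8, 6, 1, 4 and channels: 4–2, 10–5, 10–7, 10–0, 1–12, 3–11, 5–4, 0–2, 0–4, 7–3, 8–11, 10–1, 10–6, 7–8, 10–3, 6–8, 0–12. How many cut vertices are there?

1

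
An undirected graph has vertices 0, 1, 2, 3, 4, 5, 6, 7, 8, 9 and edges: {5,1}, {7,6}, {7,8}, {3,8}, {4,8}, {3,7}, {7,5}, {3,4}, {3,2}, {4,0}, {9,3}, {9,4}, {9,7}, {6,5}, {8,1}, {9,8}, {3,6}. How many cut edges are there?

2

The edges on the cycle 9-3-4-8-1-5-6-7-9 are not bridges since each lies on that cycle.
But removing 4-0 disconnects 4 from 0; removing 2-3 disconnects 2 from 3 — these are bridges.
That makes 2 bridges.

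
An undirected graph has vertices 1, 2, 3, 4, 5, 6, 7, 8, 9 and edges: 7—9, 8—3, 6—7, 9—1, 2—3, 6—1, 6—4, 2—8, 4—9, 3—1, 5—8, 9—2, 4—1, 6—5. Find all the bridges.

none

The edges on the cycle 6-7-9-4-6 are not bridges since each lies on that cycle.
Every edge lies on some cycle, so there are no bridges.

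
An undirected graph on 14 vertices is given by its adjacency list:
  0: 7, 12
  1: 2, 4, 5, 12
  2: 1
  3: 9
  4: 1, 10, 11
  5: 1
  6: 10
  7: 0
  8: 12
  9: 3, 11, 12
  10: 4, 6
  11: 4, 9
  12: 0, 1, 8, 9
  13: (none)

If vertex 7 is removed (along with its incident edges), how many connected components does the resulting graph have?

2

With 7 gone, the remaining components are: {13}; {0, 1, 2, 3, 4, 5, 6, 8, 9, 10, 11, 12}.
That is 2 components.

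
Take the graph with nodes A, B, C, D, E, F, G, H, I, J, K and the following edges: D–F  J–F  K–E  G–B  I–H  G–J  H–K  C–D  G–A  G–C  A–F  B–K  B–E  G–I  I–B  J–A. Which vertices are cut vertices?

G

Removing G increases the component count from 1 to 2, so G is a cut vertex.
By contrast removing C leaves 1 component; it is not a cut vertex. No other vertex is a cut vertex either.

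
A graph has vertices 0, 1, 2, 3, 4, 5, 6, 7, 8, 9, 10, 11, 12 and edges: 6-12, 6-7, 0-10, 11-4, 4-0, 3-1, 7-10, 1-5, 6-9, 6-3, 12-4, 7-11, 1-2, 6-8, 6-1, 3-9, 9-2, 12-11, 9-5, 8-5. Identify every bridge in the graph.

The edges on the cycle 12-11-4-12 are not bridges since each lies on that cycle.
Every edge lies on some cycle, so there are no bridges.

none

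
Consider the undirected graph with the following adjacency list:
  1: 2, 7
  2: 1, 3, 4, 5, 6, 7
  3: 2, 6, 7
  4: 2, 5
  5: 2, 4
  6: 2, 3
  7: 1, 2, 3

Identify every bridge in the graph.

none

The edges on the cycle 2-5-4-2 are not bridges since each lies on that cycle.
Every edge lies on some cycle, so there are no bridges.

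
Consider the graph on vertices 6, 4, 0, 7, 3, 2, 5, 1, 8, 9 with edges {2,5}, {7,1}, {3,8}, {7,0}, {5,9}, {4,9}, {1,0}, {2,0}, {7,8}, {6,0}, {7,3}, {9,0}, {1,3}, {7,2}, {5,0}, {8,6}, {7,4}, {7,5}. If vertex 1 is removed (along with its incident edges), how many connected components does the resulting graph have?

1

With 1 gone, the remaining components are: {0, 2, 3, 4, 5, 6, 7, 8, 9}.
That is 1 component.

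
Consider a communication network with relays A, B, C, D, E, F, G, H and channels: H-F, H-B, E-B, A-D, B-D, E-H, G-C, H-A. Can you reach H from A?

Yes

From A we can reach A, B, D, E, F, H, which includes H.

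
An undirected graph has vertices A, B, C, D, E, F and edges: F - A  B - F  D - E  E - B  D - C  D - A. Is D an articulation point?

Yes

Deleting D raises the number of components from 1 to 2, so D is a cut vertex.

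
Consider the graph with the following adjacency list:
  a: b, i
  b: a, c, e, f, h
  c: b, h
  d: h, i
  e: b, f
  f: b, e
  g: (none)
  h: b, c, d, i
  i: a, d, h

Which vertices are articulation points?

b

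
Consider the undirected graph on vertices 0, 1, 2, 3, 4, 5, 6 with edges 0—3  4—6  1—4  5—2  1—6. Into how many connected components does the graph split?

3

Starting from 0 we can reach 0, 3. That is one component of size 2.
Starting from 2 we can reach 2, 5. That is one component of size 2.
Starting from 1 we can reach 1, 4, 6. That is one component of size 3.
Total: 3 components.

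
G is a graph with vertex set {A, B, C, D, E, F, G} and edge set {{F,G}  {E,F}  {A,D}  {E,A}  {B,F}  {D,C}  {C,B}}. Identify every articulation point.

Removing F increases the component count from 1 to 2, so F is a cut vertex.
By contrast removing G leaves 1 component; it is not a cut vertex. No other vertex is a cut vertex either.

F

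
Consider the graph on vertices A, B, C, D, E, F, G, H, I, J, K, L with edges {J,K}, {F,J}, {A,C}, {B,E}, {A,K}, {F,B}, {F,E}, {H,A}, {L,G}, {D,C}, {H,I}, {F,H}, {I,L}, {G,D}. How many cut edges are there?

The edges on the cycle F-B-E-F are not bridges since each lies on that cycle.
Every edge lies on some cycle, so there are no bridges.

0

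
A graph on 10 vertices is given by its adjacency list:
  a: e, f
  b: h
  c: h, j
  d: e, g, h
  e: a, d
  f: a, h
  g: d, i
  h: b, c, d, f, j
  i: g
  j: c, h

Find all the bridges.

The edges on the cycle h-d-e-a-f-h are not bridges since each lies on that cycle.
But removing g-d disconnects g from d; removing g-i disconnects g from i; removing h-b disconnects h from b — these are bridges.

b-h, d-g, g-i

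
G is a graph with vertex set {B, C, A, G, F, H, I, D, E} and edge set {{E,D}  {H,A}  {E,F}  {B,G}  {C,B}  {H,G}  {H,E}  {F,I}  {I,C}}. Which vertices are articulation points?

Removing E increases the component count from 1 to 2, so E is a cut vertex.
Removing H increases the component count from 1 to 2, so H is a cut vertex.
By contrast removing G leaves 1 component; it is not a cut vertex. No other vertex is a cut vertex either.

E, H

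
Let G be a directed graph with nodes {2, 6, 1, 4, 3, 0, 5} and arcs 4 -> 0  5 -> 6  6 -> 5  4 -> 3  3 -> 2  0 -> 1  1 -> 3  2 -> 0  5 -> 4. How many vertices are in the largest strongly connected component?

4

{0, 1, 2, 3} are all mutually reachable — one SCC of size 4.
{5, 6} are all mutually reachable — one SCC of size 2.
{4} is an SCC by itself.
The largest has 4 vertices.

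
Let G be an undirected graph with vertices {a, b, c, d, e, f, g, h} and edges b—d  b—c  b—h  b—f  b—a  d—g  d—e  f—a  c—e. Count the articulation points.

Removing b increases the component count from 1 to 3, so b is a cut vertex.
Removing d increases the component count from 1 to 2, so d is a cut vertex.
By contrast removing a leaves 1 component; it is not a cut vertex. No other vertex is a cut vertex either.

2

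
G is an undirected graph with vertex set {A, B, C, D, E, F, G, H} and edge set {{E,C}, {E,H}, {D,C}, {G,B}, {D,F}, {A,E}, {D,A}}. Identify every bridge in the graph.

B-G, D-F, E-H

The edges on the cycle D-A-E-C-D are not bridges since each lies on that cycle.
But removing G–B disconnects G from B; removing E–H disconnects E from H; removing D–F disconnects D from F — these are bridges.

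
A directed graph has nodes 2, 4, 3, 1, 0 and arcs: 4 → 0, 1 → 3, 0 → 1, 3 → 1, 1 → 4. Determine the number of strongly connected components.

2

{0, 1, 3, 4} are all mutually reachable — one SCC of size 4.
{2} is an SCC by itself.
That gives 2 strongly connected components.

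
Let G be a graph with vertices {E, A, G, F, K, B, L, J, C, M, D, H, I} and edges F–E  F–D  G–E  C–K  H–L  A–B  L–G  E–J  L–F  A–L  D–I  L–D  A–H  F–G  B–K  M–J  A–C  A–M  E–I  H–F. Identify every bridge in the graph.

none

The edges on the cycle A-H-L-A are not bridges since each lies on that cycle.
Every edge lies on some cycle, so there are no bridges.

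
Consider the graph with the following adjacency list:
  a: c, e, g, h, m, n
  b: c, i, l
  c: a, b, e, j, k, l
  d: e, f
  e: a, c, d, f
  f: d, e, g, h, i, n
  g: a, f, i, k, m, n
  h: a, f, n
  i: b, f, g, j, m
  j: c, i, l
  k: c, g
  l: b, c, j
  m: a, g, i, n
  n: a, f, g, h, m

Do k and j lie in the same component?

Yes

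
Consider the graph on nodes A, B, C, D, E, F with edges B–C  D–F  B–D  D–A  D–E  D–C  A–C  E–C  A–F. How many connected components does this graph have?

Starting from A we can reach A, B, C, D, E, F. That is one component of size 6.
Total: 1 component.

1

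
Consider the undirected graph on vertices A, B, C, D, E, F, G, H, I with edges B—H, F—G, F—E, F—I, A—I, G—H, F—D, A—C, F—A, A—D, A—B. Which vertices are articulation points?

A, F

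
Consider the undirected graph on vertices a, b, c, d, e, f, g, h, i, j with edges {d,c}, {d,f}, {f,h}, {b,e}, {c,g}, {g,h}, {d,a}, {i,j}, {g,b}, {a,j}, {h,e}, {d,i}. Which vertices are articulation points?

Removing d increases the component count from 1 to 2, so d is a cut vertex.
By contrast removing i leaves 1 component; it is not a cut vertex. No other vertex is a cut vertex either.

d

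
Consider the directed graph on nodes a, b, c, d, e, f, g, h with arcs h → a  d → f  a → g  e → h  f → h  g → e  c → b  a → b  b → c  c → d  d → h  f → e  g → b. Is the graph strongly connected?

Yes

From h we can reach every vertex (a, b, c, d, e, f, g, h), and every vertex can reach h (a, b, c, d, e, f, g, h). So the whole graph is one strongly connected component.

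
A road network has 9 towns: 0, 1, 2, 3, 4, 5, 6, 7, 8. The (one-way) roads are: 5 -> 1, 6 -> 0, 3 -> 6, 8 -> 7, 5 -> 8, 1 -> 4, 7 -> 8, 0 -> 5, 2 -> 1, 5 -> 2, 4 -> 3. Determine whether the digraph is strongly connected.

There is no directed path from 8 to 2, so the graph is not strongly connected.

No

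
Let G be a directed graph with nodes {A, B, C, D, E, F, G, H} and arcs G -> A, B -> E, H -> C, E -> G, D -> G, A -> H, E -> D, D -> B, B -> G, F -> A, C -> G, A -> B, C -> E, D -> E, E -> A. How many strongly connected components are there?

{A, B, C, D, E, G, H} are all mutually reachable — one SCC of size 7.
{F} is an SCC by itself.
That gives 2 strongly connected components.

2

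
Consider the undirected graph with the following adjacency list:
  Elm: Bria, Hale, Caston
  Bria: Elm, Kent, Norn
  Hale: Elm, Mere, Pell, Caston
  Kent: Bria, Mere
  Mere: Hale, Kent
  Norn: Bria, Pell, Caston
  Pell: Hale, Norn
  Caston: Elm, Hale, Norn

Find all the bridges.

none

The edges on the cycle Hale-Caston-Elm-Bria-Kent-Mere-Hale are not bridges since each lies on that cycle.
Every edge lies on some cycle, so there are no bridges.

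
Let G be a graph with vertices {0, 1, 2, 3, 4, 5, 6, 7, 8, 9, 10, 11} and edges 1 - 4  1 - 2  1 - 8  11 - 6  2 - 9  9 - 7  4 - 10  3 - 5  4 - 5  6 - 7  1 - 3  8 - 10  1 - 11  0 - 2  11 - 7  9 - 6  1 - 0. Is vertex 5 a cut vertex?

Deleting 5 leaves 1 component (was 1) (its neighbors 3, 4 remain connected to each other), so 5 is not a cut vertex.

No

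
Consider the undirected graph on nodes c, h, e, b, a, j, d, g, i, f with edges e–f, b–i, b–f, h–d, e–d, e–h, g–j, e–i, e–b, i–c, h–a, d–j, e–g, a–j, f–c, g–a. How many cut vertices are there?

1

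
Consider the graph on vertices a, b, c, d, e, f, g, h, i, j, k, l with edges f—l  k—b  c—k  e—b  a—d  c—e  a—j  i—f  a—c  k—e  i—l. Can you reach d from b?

From b we can reach a, b, c, d, e, j, k, which includes d.

Yes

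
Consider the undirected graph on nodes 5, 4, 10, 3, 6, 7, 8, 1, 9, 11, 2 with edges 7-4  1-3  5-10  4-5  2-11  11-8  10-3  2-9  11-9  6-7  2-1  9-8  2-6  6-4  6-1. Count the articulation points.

Removing 2 increases the component count from 1 to 2, so 2 is a cut vertex.
By contrast removing 1 leaves 1 component; it is not a cut vertex. No other vertex is a cut vertex either.

1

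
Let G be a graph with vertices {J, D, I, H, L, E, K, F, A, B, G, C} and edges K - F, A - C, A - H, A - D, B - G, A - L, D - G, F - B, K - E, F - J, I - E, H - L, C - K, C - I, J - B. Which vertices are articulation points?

Removing A increases the component count from 1 to 2, so A is a cut vertex.
By contrast removing F leaves 1 component; it is not a cut vertex. No other vertex is a cut vertex either.

A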